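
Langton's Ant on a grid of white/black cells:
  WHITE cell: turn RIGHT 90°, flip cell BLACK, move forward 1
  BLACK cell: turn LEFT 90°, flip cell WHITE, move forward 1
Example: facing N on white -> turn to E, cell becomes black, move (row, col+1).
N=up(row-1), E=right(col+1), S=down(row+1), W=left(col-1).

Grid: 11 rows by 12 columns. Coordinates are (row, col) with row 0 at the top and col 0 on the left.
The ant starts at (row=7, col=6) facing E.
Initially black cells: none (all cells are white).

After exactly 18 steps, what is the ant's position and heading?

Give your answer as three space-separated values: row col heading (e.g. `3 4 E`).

Answer: 6 5 W

Derivation:
Step 1: on WHITE (7,6): turn R to S, flip to black, move to (8,6). |black|=1
Step 2: on WHITE (8,6): turn R to W, flip to black, move to (8,5). |black|=2
Step 3: on WHITE (8,5): turn R to N, flip to black, move to (7,5). |black|=3
Step 4: on WHITE (7,5): turn R to E, flip to black, move to (7,6). |black|=4
Step 5: on BLACK (7,6): turn L to N, flip to white, move to (6,6). |black|=3
Step 6: on WHITE (6,6): turn R to E, flip to black, move to (6,7). |black|=4
Step 7: on WHITE (6,7): turn R to S, flip to black, move to (7,7). |black|=5
Step 8: on WHITE (7,7): turn R to W, flip to black, move to (7,6). |black|=6
Step 9: on WHITE (7,6): turn R to N, flip to black, move to (6,6). |black|=7
Step 10: on BLACK (6,6): turn L to W, flip to white, move to (6,5). |black|=6
Step 11: on WHITE (6,5): turn R to N, flip to black, move to (5,5). |black|=7
Step 12: on WHITE (5,5): turn R to E, flip to black, move to (5,6). |black|=8
Step 13: on WHITE (5,6): turn R to S, flip to black, move to (6,6). |black|=9
Step 14: on WHITE (6,6): turn R to W, flip to black, move to (6,5). |black|=10
Step 15: on BLACK (6,5): turn L to S, flip to white, move to (7,5). |black|=9
Step 16: on BLACK (7,5): turn L to E, flip to white, move to (7,6). |black|=8
Step 17: on BLACK (7,6): turn L to N, flip to white, move to (6,6). |black|=7
Step 18: on BLACK (6,6): turn L to W, flip to white, move to (6,5). |black|=6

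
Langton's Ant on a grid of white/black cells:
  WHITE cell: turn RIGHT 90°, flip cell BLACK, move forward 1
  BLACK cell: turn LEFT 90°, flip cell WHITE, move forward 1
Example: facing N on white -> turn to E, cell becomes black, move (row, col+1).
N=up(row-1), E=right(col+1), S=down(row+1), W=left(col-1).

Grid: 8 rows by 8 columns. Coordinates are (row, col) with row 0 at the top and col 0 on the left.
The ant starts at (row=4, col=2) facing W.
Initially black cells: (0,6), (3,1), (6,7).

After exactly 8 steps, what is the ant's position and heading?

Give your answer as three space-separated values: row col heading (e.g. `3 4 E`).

Step 1: on WHITE (4,2): turn R to N, flip to black, move to (3,2). |black|=4
Step 2: on WHITE (3,2): turn R to E, flip to black, move to (3,3). |black|=5
Step 3: on WHITE (3,3): turn R to S, flip to black, move to (4,3). |black|=6
Step 4: on WHITE (4,3): turn R to W, flip to black, move to (4,2). |black|=7
Step 5: on BLACK (4,2): turn L to S, flip to white, move to (5,2). |black|=6
Step 6: on WHITE (5,2): turn R to W, flip to black, move to (5,1). |black|=7
Step 7: on WHITE (5,1): turn R to N, flip to black, move to (4,1). |black|=8
Step 8: on WHITE (4,1): turn R to E, flip to black, move to (4,2). |black|=9

Answer: 4 2 E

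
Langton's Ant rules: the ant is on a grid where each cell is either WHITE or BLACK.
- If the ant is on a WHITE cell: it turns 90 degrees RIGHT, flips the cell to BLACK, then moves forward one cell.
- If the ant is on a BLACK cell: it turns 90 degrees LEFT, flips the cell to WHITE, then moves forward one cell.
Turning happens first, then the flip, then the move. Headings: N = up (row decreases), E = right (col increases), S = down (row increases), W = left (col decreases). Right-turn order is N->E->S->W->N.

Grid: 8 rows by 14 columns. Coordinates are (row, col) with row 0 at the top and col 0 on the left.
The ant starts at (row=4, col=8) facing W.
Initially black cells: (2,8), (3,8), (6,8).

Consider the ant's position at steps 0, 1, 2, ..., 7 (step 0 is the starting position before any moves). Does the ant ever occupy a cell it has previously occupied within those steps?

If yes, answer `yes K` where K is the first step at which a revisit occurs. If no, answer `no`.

Answer: no

Derivation:
Step 1: on WHITE (4,8): turn R to N, flip to black, move to (3,8). |black|=4 — new cell
Step 2: on BLACK (3,8): turn L to W, flip to white, move to (3,7). |black|=3 — new cell
Step 3: on WHITE (3,7): turn R to N, flip to black, move to (2,7). |black|=4 — new cell
Step 4: on WHITE (2,7): turn R to E, flip to black, move to (2,8). |black|=5 — new cell
Step 5: on BLACK (2,8): turn L to N, flip to white, move to (1,8). |black|=4 — new cell
Step 6: on WHITE (1,8): turn R to E, flip to black, move to (1,9). |black|=5 — new cell
Step 7: on WHITE (1,9): turn R to S, flip to black, move to (2,9). |black|=6 — new cell
No revisit within 7 steps.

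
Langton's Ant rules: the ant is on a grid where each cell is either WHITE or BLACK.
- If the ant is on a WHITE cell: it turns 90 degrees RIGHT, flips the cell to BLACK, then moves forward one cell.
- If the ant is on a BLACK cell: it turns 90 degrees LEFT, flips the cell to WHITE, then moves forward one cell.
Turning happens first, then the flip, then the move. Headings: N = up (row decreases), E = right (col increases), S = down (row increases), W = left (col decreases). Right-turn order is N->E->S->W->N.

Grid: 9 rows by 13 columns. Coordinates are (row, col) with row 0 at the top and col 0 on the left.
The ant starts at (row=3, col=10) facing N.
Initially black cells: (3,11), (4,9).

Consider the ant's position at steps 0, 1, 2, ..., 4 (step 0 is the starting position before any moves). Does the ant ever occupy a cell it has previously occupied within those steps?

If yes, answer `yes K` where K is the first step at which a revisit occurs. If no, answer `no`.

Answer: no

Derivation:
Step 1: on WHITE (3,10): turn R to E, flip to black, move to (3,11). |black|=3 — new cell
Step 2: on BLACK (3,11): turn L to N, flip to white, move to (2,11). |black|=2 — new cell
Step 3: on WHITE (2,11): turn R to E, flip to black, move to (2,12). |black|=3 — new cell
Step 4: on WHITE (2,12): turn R to S, flip to black, move to (3,12). |black|=4 — new cell
No revisit within 4 steps.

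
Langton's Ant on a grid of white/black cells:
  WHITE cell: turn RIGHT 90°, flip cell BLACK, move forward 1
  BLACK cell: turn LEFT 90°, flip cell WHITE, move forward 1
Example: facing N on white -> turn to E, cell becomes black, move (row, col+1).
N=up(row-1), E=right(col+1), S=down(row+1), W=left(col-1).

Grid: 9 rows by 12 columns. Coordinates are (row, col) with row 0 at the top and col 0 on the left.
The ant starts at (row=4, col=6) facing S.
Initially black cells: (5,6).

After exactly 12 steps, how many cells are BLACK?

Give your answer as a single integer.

Step 1: on WHITE (4,6): turn R to W, flip to black, move to (4,5). |black|=2
Step 2: on WHITE (4,5): turn R to N, flip to black, move to (3,5). |black|=3
Step 3: on WHITE (3,5): turn R to E, flip to black, move to (3,6). |black|=4
Step 4: on WHITE (3,6): turn R to S, flip to black, move to (4,6). |black|=5
Step 5: on BLACK (4,6): turn L to E, flip to white, move to (4,7). |black|=4
Step 6: on WHITE (4,7): turn R to S, flip to black, move to (5,7). |black|=5
Step 7: on WHITE (5,7): turn R to W, flip to black, move to (5,6). |black|=6
Step 8: on BLACK (5,6): turn L to S, flip to white, move to (6,6). |black|=5
Step 9: on WHITE (6,6): turn R to W, flip to black, move to (6,5). |black|=6
Step 10: on WHITE (6,5): turn R to N, flip to black, move to (5,5). |black|=7
Step 11: on WHITE (5,5): turn R to E, flip to black, move to (5,6). |black|=8
Step 12: on WHITE (5,6): turn R to S, flip to black, move to (6,6). |black|=9

Answer: 9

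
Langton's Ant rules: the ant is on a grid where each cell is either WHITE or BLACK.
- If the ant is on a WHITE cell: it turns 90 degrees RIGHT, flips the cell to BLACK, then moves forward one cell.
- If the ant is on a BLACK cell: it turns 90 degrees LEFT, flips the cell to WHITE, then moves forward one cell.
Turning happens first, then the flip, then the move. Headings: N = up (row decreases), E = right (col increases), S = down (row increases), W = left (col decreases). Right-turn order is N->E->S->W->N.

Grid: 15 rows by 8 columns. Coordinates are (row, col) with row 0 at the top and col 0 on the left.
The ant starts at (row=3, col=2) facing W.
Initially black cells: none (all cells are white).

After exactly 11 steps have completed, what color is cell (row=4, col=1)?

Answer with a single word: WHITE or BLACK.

Answer: BLACK

Derivation:
Step 1: on WHITE (3,2): turn R to N, flip to black, move to (2,2). |black|=1
Step 2: on WHITE (2,2): turn R to E, flip to black, move to (2,3). |black|=2
Step 3: on WHITE (2,3): turn R to S, flip to black, move to (3,3). |black|=3
Step 4: on WHITE (3,3): turn R to W, flip to black, move to (3,2). |black|=4
Step 5: on BLACK (3,2): turn L to S, flip to white, move to (4,2). |black|=3
Step 6: on WHITE (4,2): turn R to W, flip to black, move to (4,1). |black|=4
Step 7: on WHITE (4,1): turn R to N, flip to black, move to (3,1). |black|=5
Step 8: on WHITE (3,1): turn R to E, flip to black, move to (3,2). |black|=6
Step 9: on WHITE (3,2): turn R to S, flip to black, move to (4,2). |black|=7
Step 10: on BLACK (4,2): turn L to E, flip to white, move to (4,3). |black|=6
Step 11: on WHITE (4,3): turn R to S, flip to black, move to (5,3). |black|=7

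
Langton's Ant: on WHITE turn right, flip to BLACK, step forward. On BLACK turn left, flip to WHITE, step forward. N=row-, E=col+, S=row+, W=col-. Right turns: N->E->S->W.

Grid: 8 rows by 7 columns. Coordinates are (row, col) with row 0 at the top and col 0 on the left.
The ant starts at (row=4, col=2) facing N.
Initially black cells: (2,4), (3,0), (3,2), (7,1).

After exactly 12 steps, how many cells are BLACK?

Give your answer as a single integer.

Step 1: on WHITE (4,2): turn R to E, flip to black, move to (4,3). |black|=5
Step 2: on WHITE (4,3): turn R to S, flip to black, move to (5,3). |black|=6
Step 3: on WHITE (5,3): turn R to W, flip to black, move to (5,2). |black|=7
Step 4: on WHITE (5,2): turn R to N, flip to black, move to (4,2). |black|=8
Step 5: on BLACK (4,2): turn L to W, flip to white, move to (4,1). |black|=7
Step 6: on WHITE (4,1): turn R to N, flip to black, move to (3,1). |black|=8
Step 7: on WHITE (3,1): turn R to E, flip to black, move to (3,2). |black|=9
Step 8: on BLACK (3,2): turn L to N, flip to white, move to (2,2). |black|=8
Step 9: on WHITE (2,2): turn R to E, flip to black, move to (2,3). |black|=9
Step 10: on WHITE (2,3): turn R to S, flip to black, move to (3,3). |black|=10
Step 11: on WHITE (3,3): turn R to W, flip to black, move to (3,2). |black|=11
Step 12: on WHITE (3,2): turn R to N, flip to black, move to (2,2). |black|=12

Answer: 12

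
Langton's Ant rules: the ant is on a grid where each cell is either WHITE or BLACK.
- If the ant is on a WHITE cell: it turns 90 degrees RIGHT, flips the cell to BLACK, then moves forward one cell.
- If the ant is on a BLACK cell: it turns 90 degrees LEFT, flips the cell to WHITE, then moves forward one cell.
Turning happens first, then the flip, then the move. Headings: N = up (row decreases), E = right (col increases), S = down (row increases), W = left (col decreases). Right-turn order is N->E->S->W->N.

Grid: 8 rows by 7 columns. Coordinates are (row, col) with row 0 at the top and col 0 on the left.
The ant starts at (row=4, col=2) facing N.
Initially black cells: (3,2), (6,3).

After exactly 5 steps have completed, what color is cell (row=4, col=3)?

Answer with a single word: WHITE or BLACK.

Step 1: on WHITE (4,2): turn R to E, flip to black, move to (4,3). |black|=3
Step 2: on WHITE (4,3): turn R to S, flip to black, move to (5,3). |black|=4
Step 3: on WHITE (5,3): turn R to W, flip to black, move to (5,2). |black|=5
Step 4: on WHITE (5,2): turn R to N, flip to black, move to (4,2). |black|=6
Step 5: on BLACK (4,2): turn L to W, flip to white, move to (4,1). |black|=5

Answer: BLACK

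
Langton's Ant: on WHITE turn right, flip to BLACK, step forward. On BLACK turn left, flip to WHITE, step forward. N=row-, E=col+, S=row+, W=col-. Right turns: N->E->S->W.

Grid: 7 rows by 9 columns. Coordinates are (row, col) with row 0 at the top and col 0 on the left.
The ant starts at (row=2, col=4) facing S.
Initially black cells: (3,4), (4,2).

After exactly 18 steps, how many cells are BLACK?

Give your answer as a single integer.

Step 1: on WHITE (2,4): turn R to W, flip to black, move to (2,3). |black|=3
Step 2: on WHITE (2,3): turn R to N, flip to black, move to (1,3). |black|=4
Step 3: on WHITE (1,3): turn R to E, flip to black, move to (1,4). |black|=5
Step 4: on WHITE (1,4): turn R to S, flip to black, move to (2,4). |black|=6
Step 5: on BLACK (2,4): turn L to E, flip to white, move to (2,5). |black|=5
Step 6: on WHITE (2,5): turn R to S, flip to black, move to (3,5). |black|=6
Step 7: on WHITE (3,5): turn R to W, flip to black, move to (3,4). |black|=7
Step 8: on BLACK (3,4): turn L to S, flip to white, move to (4,4). |black|=6
Step 9: on WHITE (4,4): turn R to W, flip to black, move to (4,3). |black|=7
Step 10: on WHITE (4,3): turn R to N, flip to black, move to (3,3). |black|=8
Step 11: on WHITE (3,3): turn R to E, flip to black, move to (3,4). |black|=9
Step 12: on WHITE (3,4): turn R to S, flip to black, move to (4,4). |black|=10
Step 13: on BLACK (4,4): turn L to E, flip to white, move to (4,5). |black|=9
Step 14: on WHITE (4,5): turn R to S, flip to black, move to (5,5). |black|=10
Step 15: on WHITE (5,5): turn R to W, flip to black, move to (5,4). |black|=11
Step 16: on WHITE (5,4): turn R to N, flip to black, move to (4,4). |black|=12
Step 17: on WHITE (4,4): turn R to E, flip to black, move to (4,5). |black|=13
Step 18: on BLACK (4,5): turn L to N, flip to white, move to (3,5). |black|=12

Answer: 12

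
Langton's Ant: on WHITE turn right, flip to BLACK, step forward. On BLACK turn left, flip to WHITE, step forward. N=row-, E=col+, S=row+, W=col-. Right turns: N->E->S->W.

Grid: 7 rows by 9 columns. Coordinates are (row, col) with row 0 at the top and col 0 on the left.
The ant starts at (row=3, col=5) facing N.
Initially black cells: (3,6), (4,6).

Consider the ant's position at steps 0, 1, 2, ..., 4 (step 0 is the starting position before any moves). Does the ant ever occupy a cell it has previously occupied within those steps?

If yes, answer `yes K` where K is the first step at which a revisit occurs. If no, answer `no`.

Step 1: on WHITE (3,5): turn R to E, flip to black, move to (3,6). |black|=3 — new cell
Step 2: on BLACK (3,6): turn L to N, flip to white, move to (2,6). |black|=2 — new cell
Step 3: on WHITE (2,6): turn R to E, flip to black, move to (2,7). |black|=3 — new cell
Step 4: on WHITE (2,7): turn R to S, flip to black, move to (3,7). |black|=4 — new cell
No revisit within 4 steps.

Answer: no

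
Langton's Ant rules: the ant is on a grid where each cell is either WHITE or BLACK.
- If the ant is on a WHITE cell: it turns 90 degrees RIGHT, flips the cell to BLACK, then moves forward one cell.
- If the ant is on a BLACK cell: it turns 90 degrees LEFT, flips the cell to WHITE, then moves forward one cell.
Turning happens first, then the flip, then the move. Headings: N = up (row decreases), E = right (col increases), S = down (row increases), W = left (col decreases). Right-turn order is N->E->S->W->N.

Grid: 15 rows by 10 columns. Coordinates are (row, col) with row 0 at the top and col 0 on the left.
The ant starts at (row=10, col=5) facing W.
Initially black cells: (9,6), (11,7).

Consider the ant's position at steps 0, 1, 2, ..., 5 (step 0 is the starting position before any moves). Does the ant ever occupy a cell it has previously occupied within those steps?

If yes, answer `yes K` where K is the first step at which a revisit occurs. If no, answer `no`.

Answer: no

Derivation:
Step 1: on WHITE (10,5): turn R to N, flip to black, move to (9,5). |black|=3 — new cell
Step 2: on WHITE (9,5): turn R to E, flip to black, move to (9,6). |black|=4 — new cell
Step 3: on BLACK (9,6): turn L to N, flip to white, move to (8,6). |black|=3 — new cell
Step 4: on WHITE (8,6): turn R to E, flip to black, move to (8,7). |black|=4 — new cell
Step 5: on WHITE (8,7): turn R to S, flip to black, move to (9,7). |black|=5 — new cell
No revisit within 5 steps.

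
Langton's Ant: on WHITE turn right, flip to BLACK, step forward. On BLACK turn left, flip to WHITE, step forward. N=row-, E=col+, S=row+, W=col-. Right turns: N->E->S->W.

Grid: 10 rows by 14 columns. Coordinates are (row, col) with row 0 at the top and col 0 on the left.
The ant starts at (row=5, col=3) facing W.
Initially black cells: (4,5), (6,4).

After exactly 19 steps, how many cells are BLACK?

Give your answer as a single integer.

Step 1: on WHITE (5,3): turn R to N, flip to black, move to (4,3). |black|=3
Step 2: on WHITE (4,3): turn R to E, flip to black, move to (4,4). |black|=4
Step 3: on WHITE (4,4): turn R to S, flip to black, move to (5,4). |black|=5
Step 4: on WHITE (5,4): turn R to W, flip to black, move to (5,3). |black|=6
Step 5: on BLACK (5,3): turn L to S, flip to white, move to (6,3). |black|=5
Step 6: on WHITE (6,3): turn R to W, flip to black, move to (6,2). |black|=6
Step 7: on WHITE (6,2): turn R to N, flip to black, move to (5,2). |black|=7
Step 8: on WHITE (5,2): turn R to E, flip to black, move to (5,3). |black|=8
Step 9: on WHITE (5,3): turn R to S, flip to black, move to (6,3). |black|=9
Step 10: on BLACK (6,3): turn L to E, flip to white, move to (6,4). |black|=8
Step 11: on BLACK (6,4): turn L to N, flip to white, move to (5,4). |black|=7
Step 12: on BLACK (5,4): turn L to W, flip to white, move to (5,3). |black|=6
Step 13: on BLACK (5,3): turn L to S, flip to white, move to (6,3). |black|=5
Step 14: on WHITE (6,3): turn R to W, flip to black, move to (6,2). |black|=6
Step 15: on BLACK (6,2): turn L to S, flip to white, move to (7,2). |black|=5
Step 16: on WHITE (7,2): turn R to W, flip to black, move to (7,1). |black|=6
Step 17: on WHITE (7,1): turn R to N, flip to black, move to (6,1). |black|=7
Step 18: on WHITE (6,1): turn R to E, flip to black, move to (6,2). |black|=8
Step 19: on WHITE (6,2): turn R to S, flip to black, move to (7,2). |black|=9

Answer: 9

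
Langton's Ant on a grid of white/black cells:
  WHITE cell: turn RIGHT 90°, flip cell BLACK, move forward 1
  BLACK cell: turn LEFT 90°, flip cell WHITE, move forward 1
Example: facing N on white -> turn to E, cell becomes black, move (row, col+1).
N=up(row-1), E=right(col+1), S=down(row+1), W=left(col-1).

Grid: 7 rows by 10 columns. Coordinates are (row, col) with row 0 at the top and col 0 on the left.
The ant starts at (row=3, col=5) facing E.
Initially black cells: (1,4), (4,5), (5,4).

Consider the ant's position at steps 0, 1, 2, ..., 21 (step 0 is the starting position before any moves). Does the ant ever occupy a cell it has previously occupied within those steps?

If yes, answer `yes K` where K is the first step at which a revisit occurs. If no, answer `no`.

Answer: yes 5

Derivation:
Step 1: on WHITE (3,5): turn R to S, flip to black, move to (4,5). |black|=4 — new cell
Step 2: on BLACK (4,5): turn L to E, flip to white, move to (4,6). |black|=3 — new cell
Step 3: on WHITE (4,6): turn R to S, flip to black, move to (5,6). |black|=4 — new cell
Step 4: on WHITE (5,6): turn R to W, flip to black, move to (5,5). |black|=5 — new cell
Step 5: on WHITE (5,5): turn R to N, flip to black, move to (4,5). |black|=6 — REVISIT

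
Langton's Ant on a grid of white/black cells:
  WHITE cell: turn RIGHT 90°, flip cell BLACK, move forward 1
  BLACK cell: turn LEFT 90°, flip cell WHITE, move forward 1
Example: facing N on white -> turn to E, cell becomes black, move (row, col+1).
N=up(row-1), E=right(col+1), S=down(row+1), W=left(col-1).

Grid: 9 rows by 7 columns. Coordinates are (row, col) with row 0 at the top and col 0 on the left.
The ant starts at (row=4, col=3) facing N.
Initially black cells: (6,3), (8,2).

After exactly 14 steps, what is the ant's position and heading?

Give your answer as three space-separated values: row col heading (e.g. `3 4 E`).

Step 1: on WHITE (4,3): turn R to E, flip to black, move to (4,4). |black|=3
Step 2: on WHITE (4,4): turn R to S, flip to black, move to (5,4). |black|=4
Step 3: on WHITE (5,4): turn R to W, flip to black, move to (5,3). |black|=5
Step 4: on WHITE (5,3): turn R to N, flip to black, move to (4,3). |black|=6
Step 5: on BLACK (4,3): turn L to W, flip to white, move to (4,2). |black|=5
Step 6: on WHITE (4,2): turn R to N, flip to black, move to (3,2). |black|=6
Step 7: on WHITE (3,2): turn R to E, flip to black, move to (3,3). |black|=7
Step 8: on WHITE (3,3): turn R to S, flip to black, move to (4,3). |black|=8
Step 9: on WHITE (4,3): turn R to W, flip to black, move to (4,2). |black|=9
Step 10: on BLACK (4,2): turn L to S, flip to white, move to (5,2). |black|=8
Step 11: on WHITE (5,2): turn R to W, flip to black, move to (5,1). |black|=9
Step 12: on WHITE (5,1): turn R to N, flip to black, move to (4,1). |black|=10
Step 13: on WHITE (4,1): turn R to E, flip to black, move to (4,2). |black|=11
Step 14: on WHITE (4,2): turn R to S, flip to black, move to (5,2). |black|=12

Answer: 5 2 S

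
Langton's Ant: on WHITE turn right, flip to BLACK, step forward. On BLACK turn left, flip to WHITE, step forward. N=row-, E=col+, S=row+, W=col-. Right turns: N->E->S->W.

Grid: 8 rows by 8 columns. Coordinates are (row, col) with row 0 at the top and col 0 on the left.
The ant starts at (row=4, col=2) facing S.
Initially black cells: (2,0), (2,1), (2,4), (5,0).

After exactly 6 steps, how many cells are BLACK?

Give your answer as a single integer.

Step 1: on WHITE (4,2): turn R to W, flip to black, move to (4,1). |black|=5
Step 2: on WHITE (4,1): turn R to N, flip to black, move to (3,1). |black|=6
Step 3: on WHITE (3,1): turn R to E, flip to black, move to (3,2). |black|=7
Step 4: on WHITE (3,2): turn R to S, flip to black, move to (4,2). |black|=8
Step 5: on BLACK (4,2): turn L to E, flip to white, move to (4,3). |black|=7
Step 6: on WHITE (4,3): turn R to S, flip to black, move to (5,3). |black|=8

Answer: 8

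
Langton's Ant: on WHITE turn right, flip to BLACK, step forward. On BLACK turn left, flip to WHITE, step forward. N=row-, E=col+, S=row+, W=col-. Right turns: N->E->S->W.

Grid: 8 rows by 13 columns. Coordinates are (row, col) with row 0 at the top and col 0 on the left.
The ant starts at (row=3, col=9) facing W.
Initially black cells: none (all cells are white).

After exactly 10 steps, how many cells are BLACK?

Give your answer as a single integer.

Answer: 6

Derivation:
Step 1: on WHITE (3,9): turn R to N, flip to black, move to (2,9). |black|=1
Step 2: on WHITE (2,9): turn R to E, flip to black, move to (2,10). |black|=2
Step 3: on WHITE (2,10): turn R to S, flip to black, move to (3,10). |black|=3
Step 4: on WHITE (3,10): turn R to W, flip to black, move to (3,9). |black|=4
Step 5: on BLACK (3,9): turn L to S, flip to white, move to (4,9). |black|=3
Step 6: on WHITE (4,9): turn R to W, flip to black, move to (4,8). |black|=4
Step 7: on WHITE (4,8): turn R to N, flip to black, move to (3,8). |black|=5
Step 8: on WHITE (3,8): turn R to E, flip to black, move to (3,9). |black|=6
Step 9: on WHITE (3,9): turn R to S, flip to black, move to (4,9). |black|=7
Step 10: on BLACK (4,9): turn L to E, flip to white, move to (4,10). |black|=6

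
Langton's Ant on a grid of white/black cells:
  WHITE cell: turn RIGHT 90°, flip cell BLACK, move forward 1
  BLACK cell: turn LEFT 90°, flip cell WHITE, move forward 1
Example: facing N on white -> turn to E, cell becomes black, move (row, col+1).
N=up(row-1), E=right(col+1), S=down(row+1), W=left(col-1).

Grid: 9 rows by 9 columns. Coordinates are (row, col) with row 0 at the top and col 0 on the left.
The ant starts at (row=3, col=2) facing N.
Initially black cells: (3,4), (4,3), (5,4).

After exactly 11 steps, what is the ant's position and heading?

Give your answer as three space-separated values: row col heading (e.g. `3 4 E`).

Step 1: on WHITE (3,2): turn R to E, flip to black, move to (3,3). |black|=4
Step 2: on WHITE (3,3): turn R to S, flip to black, move to (4,3). |black|=5
Step 3: on BLACK (4,3): turn L to E, flip to white, move to (4,4). |black|=4
Step 4: on WHITE (4,4): turn R to S, flip to black, move to (5,4). |black|=5
Step 5: on BLACK (5,4): turn L to E, flip to white, move to (5,5). |black|=4
Step 6: on WHITE (5,5): turn R to S, flip to black, move to (6,5). |black|=5
Step 7: on WHITE (6,5): turn R to W, flip to black, move to (6,4). |black|=6
Step 8: on WHITE (6,4): turn R to N, flip to black, move to (5,4). |black|=7
Step 9: on WHITE (5,4): turn R to E, flip to black, move to (5,5). |black|=8
Step 10: on BLACK (5,5): turn L to N, flip to white, move to (4,5). |black|=7
Step 11: on WHITE (4,5): turn R to E, flip to black, move to (4,6). |black|=8

Answer: 4 6 E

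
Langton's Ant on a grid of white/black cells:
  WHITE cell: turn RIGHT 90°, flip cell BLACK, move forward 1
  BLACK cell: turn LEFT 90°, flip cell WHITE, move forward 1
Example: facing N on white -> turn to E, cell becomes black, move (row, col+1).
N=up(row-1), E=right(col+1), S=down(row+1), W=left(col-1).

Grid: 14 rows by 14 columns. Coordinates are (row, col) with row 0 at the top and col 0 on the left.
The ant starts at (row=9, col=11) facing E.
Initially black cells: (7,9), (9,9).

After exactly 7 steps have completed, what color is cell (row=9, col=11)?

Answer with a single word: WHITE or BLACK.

Answer: WHITE

Derivation:
Step 1: on WHITE (9,11): turn R to S, flip to black, move to (10,11). |black|=3
Step 2: on WHITE (10,11): turn R to W, flip to black, move to (10,10). |black|=4
Step 3: on WHITE (10,10): turn R to N, flip to black, move to (9,10). |black|=5
Step 4: on WHITE (9,10): turn R to E, flip to black, move to (9,11). |black|=6
Step 5: on BLACK (9,11): turn L to N, flip to white, move to (8,11). |black|=5
Step 6: on WHITE (8,11): turn R to E, flip to black, move to (8,12). |black|=6
Step 7: on WHITE (8,12): turn R to S, flip to black, move to (9,12). |black|=7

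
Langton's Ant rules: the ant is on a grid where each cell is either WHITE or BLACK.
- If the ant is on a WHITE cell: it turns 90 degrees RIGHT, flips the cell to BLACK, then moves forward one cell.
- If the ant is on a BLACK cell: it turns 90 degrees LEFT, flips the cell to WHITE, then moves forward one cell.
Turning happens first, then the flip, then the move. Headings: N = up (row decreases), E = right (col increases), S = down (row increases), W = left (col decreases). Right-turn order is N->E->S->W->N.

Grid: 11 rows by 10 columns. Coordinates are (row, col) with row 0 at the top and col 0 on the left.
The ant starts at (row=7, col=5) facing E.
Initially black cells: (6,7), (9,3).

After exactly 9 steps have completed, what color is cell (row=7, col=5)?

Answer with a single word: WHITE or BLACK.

Step 1: on WHITE (7,5): turn R to S, flip to black, move to (8,5). |black|=3
Step 2: on WHITE (8,5): turn R to W, flip to black, move to (8,4). |black|=4
Step 3: on WHITE (8,4): turn R to N, flip to black, move to (7,4). |black|=5
Step 4: on WHITE (7,4): turn R to E, flip to black, move to (7,5). |black|=6
Step 5: on BLACK (7,5): turn L to N, flip to white, move to (6,5). |black|=5
Step 6: on WHITE (6,5): turn R to E, flip to black, move to (6,6). |black|=6
Step 7: on WHITE (6,6): turn R to S, flip to black, move to (7,6). |black|=7
Step 8: on WHITE (7,6): turn R to W, flip to black, move to (7,5). |black|=8
Step 9: on WHITE (7,5): turn R to N, flip to black, move to (6,5). |black|=9

Answer: BLACK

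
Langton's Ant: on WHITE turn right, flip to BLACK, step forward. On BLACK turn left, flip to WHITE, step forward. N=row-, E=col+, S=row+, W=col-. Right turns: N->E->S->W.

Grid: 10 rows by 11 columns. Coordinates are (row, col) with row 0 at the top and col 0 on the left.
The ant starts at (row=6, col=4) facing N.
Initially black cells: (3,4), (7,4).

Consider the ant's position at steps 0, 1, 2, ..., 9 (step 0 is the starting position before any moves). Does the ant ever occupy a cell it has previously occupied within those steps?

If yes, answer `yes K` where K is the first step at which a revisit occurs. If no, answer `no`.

Answer: yes 7

Derivation:
Step 1: on WHITE (6,4): turn R to E, flip to black, move to (6,5). |black|=3 — new cell
Step 2: on WHITE (6,5): turn R to S, flip to black, move to (7,5). |black|=4 — new cell
Step 3: on WHITE (7,5): turn R to W, flip to black, move to (7,4). |black|=5 — new cell
Step 4: on BLACK (7,4): turn L to S, flip to white, move to (8,4). |black|=4 — new cell
Step 5: on WHITE (8,4): turn R to W, flip to black, move to (8,3). |black|=5 — new cell
Step 6: on WHITE (8,3): turn R to N, flip to black, move to (7,3). |black|=6 — new cell
Step 7: on WHITE (7,3): turn R to E, flip to black, move to (7,4). |black|=7 — REVISIT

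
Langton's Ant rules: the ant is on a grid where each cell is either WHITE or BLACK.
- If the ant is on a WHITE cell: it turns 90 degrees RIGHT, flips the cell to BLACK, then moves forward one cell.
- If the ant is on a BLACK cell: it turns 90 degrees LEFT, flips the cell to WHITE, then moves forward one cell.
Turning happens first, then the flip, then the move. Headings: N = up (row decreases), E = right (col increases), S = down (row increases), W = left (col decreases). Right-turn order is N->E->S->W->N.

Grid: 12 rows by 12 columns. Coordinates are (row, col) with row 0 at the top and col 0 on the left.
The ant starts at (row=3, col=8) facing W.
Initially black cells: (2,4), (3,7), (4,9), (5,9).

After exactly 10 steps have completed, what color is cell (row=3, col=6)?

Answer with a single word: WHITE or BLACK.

Answer: BLACK

Derivation:
Step 1: on WHITE (3,8): turn R to N, flip to black, move to (2,8). |black|=5
Step 2: on WHITE (2,8): turn R to E, flip to black, move to (2,9). |black|=6
Step 3: on WHITE (2,9): turn R to S, flip to black, move to (3,9). |black|=7
Step 4: on WHITE (3,9): turn R to W, flip to black, move to (3,8). |black|=8
Step 5: on BLACK (3,8): turn L to S, flip to white, move to (4,8). |black|=7
Step 6: on WHITE (4,8): turn R to W, flip to black, move to (4,7). |black|=8
Step 7: on WHITE (4,7): turn R to N, flip to black, move to (3,7). |black|=9
Step 8: on BLACK (3,7): turn L to W, flip to white, move to (3,6). |black|=8
Step 9: on WHITE (3,6): turn R to N, flip to black, move to (2,6). |black|=9
Step 10: on WHITE (2,6): turn R to E, flip to black, move to (2,7). |black|=10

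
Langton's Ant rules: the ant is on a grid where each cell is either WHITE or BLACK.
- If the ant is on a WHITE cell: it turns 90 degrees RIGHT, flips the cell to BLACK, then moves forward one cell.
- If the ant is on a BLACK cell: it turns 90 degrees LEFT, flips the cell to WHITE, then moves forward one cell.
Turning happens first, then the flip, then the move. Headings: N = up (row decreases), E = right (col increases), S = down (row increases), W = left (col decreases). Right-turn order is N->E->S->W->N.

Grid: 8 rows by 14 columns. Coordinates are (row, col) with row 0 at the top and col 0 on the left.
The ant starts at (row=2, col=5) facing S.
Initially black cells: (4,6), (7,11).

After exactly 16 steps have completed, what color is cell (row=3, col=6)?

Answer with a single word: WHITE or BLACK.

Answer: BLACK

Derivation:
Step 1: on WHITE (2,5): turn R to W, flip to black, move to (2,4). |black|=3
Step 2: on WHITE (2,4): turn R to N, flip to black, move to (1,4). |black|=4
Step 3: on WHITE (1,4): turn R to E, flip to black, move to (1,5). |black|=5
Step 4: on WHITE (1,5): turn R to S, flip to black, move to (2,5). |black|=6
Step 5: on BLACK (2,5): turn L to E, flip to white, move to (2,6). |black|=5
Step 6: on WHITE (2,6): turn R to S, flip to black, move to (3,6). |black|=6
Step 7: on WHITE (3,6): turn R to W, flip to black, move to (3,5). |black|=7
Step 8: on WHITE (3,5): turn R to N, flip to black, move to (2,5). |black|=8
Step 9: on WHITE (2,5): turn R to E, flip to black, move to (2,6). |black|=9
Step 10: on BLACK (2,6): turn L to N, flip to white, move to (1,6). |black|=8
Step 11: on WHITE (1,6): turn R to E, flip to black, move to (1,7). |black|=9
Step 12: on WHITE (1,7): turn R to S, flip to black, move to (2,7). |black|=10
Step 13: on WHITE (2,7): turn R to W, flip to black, move to (2,6). |black|=11
Step 14: on WHITE (2,6): turn R to N, flip to black, move to (1,6). |black|=12
Step 15: on BLACK (1,6): turn L to W, flip to white, move to (1,5). |black|=11
Step 16: on BLACK (1,5): turn L to S, flip to white, move to (2,5). |black|=10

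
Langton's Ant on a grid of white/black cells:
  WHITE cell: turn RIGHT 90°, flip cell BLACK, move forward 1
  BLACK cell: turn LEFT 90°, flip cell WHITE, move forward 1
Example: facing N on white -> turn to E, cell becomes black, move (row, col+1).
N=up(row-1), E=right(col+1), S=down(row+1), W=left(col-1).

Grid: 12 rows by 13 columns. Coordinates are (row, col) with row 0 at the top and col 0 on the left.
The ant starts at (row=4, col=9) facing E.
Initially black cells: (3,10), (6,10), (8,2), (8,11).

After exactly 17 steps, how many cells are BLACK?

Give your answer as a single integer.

Step 1: on WHITE (4,9): turn R to S, flip to black, move to (5,9). |black|=5
Step 2: on WHITE (5,9): turn R to W, flip to black, move to (5,8). |black|=6
Step 3: on WHITE (5,8): turn R to N, flip to black, move to (4,8). |black|=7
Step 4: on WHITE (4,8): turn R to E, flip to black, move to (4,9). |black|=8
Step 5: on BLACK (4,9): turn L to N, flip to white, move to (3,9). |black|=7
Step 6: on WHITE (3,9): turn R to E, flip to black, move to (3,10). |black|=8
Step 7: on BLACK (3,10): turn L to N, flip to white, move to (2,10). |black|=7
Step 8: on WHITE (2,10): turn R to E, flip to black, move to (2,11). |black|=8
Step 9: on WHITE (2,11): turn R to S, flip to black, move to (3,11). |black|=9
Step 10: on WHITE (3,11): turn R to W, flip to black, move to (3,10). |black|=10
Step 11: on WHITE (3,10): turn R to N, flip to black, move to (2,10). |black|=11
Step 12: on BLACK (2,10): turn L to W, flip to white, move to (2,9). |black|=10
Step 13: on WHITE (2,9): turn R to N, flip to black, move to (1,9). |black|=11
Step 14: on WHITE (1,9): turn R to E, flip to black, move to (1,10). |black|=12
Step 15: on WHITE (1,10): turn R to S, flip to black, move to (2,10). |black|=13
Step 16: on WHITE (2,10): turn R to W, flip to black, move to (2,9). |black|=14
Step 17: on BLACK (2,9): turn L to S, flip to white, move to (3,9). |black|=13

Answer: 13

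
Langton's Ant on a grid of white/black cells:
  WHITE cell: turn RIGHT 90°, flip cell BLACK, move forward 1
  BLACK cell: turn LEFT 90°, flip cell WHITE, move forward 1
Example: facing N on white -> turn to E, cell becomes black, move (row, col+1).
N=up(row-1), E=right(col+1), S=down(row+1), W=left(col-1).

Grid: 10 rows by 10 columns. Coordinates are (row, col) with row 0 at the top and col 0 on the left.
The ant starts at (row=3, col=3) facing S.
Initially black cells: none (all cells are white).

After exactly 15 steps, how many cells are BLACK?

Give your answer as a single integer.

Step 1: on WHITE (3,3): turn R to W, flip to black, move to (3,2). |black|=1
Step 2: on WHITE (3,2): turn R to N, flip to black, move to (2,2). |black|=2
Step 3: on WHITE (2,2): turn R to E, flip to black, move to (2,3). |black|=3
Step 4: on WHITE (2,3): turn R to S, flip to black, move to (3,3). |black|=4
Step 5: on BLACK (3,3): turn L to E, flip to white, move to (3,4). |black|=3
Step 6: on WHITE (3,4): turn R to S, flip to black, move to (4,4). |black|=4
Step 7: on WHITE (4,4): turn R to W, flip to black, move to (4,3). |black|=5
Step 8: on WHITE (4,3): turn R to N, flip to black, move to (3,3). |black|=6
Step 9: on WHITE (3,3): turn R to E, flip to black, move to (3,4). |black|=7
Step 10: on BLACK (3,4): turn L to N, flip to white, move to (2,4). |black|=6
Step 11: on WHITE (2,4): turn R to E, flip to black, move to (2,5). |black|=7
Step 12: on WHITE (2,5): turn R to S, flip to black, move to (3,5). |black|=8
Step 13: on WHITE (3,5): turn R to W, flip to black, move to (3,4). |black|=9
Step 14: on WHITE (3,4): turn R to N, flip to black, move to (2,4). |black|=10
Step 15: on BLACK (2,4): turn L to W, flip to white, move to (2,3). |black|=9

Answer: 9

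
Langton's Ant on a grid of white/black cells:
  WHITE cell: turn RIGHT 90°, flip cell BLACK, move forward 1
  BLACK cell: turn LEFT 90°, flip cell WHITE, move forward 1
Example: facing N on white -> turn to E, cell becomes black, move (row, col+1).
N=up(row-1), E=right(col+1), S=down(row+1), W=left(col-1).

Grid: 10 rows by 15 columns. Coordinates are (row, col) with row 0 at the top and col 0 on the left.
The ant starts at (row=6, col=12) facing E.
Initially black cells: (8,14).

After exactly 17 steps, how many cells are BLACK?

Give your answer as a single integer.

Step 1: on WHITE (6,12): turn R to S, flip to black, move to (7,12). |black|=2
Step 2: on WHITE (7,12): turn R to W, flip to black, move to (7,11). |black|=3
Step 3: on WHITE (7,11): turn R to N, flip to black, move to (6,11). |black|=4
Step 4: on WHITE (6,11): turn R to E, flip to black, move to (6,12). |black|=5
Step 5: on BLACK (6,12): turn L to N, flip to white, move to (5,12). |black|=4
Step 6: on WHITE (5,12): turn R to E, flip to black, move to (5,13). |black|=5
Step 7: on WHITE (5,13): turn R to S, flip to black, move to (6,13). |black|=6
Step 8: on WHITE (6,13): turn R to W, flip to black, move to (6,12). |black|=7
Step 9: on WHITE (6,12): turn R to N, flip to black, move to (5,12). |black|=8
Step 10: on BLACK (5,12): turn L to W, flip to white, move to (5,11). |black|=7
Step 11: on WHITE (5,11): turn R to N, flip to black, move to (4,11). |black|=8
Step 12: on WHITE (4,11): turn R to E, flip to black, move to (4,12). |black|=9
Step 13: on WHITE (4,12): turn R to S, flip to black, move to (5,12). |black|=10
Step 14: on WHITE (5,12): turn R to W, flip to black, move to (5,11). |black|=11
Step 15: on BLACK (5,11): turn L to S, flip to white, move to (6,11). |black|=10
Step 16: on BLACK (6,11): turn L to E, flip to white, move to (6,12). |black|=9
Step 17: on BLACK (6,12): turn L to N, flip to white, move to (5,12). |black|=8

Answer: 8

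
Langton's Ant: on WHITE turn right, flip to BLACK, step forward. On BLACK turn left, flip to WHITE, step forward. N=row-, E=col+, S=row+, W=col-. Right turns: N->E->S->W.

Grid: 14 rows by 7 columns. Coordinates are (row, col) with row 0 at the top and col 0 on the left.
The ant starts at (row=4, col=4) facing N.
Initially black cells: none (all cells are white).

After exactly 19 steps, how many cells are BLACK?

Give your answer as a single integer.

Step 1: on WHITE (4,4): turn R to E, flip to black, move to (4,5). |black|=1
Step 2: on WHITE (4,5): turn R to S, flip to black, move to (5,5). |black|=2
Step 3: on WHITE (5,5): turn R to W, flip to black, move to (5,4). |black|=3
Step 4: on WHITE (5,4): turn R to N, flip to black, move to (4,4). |black|=4
Step 5: on BLACK (4,4): turn L to W, flip to white, move to (4,3). |black|=3
Step 6: on WHITE (4,3): turn R to N, flip to black, move to (3,3). |black|=4
Step 7: on WHITE (3,3): turn R to E, flip to black, move to (3,4). |black|=5
Step 8: on WHITE (3,4): turn R to S, flip to black, move to (4,4). |black|=6
Step 9: on WHITE (4,4): turn R to W, flip to black, move to (4,3). |black|=7
Step 10: on BLACK (4,3): turn L to S, flip to white, move to (5,3). |black|=6
Step 11: on WHITE (5,3): turn R to W, flip to black, move to (5,2). |black|=7
Step 12: on WHITE (5,2): turn R to N, flip to black, move to (4,2). |black|=8
Step 13: on WHITE (4,2): turn R to E, flip to black, move to (4,3). |black|=9
Step 14: on WHITE (4,3): turn R to S, flip to black, move to (5,3). |black|=10
Step 15: on BLACK (5,3): turn L to E, flip to white, move to (5,4). |black|=9
Step 16: on BLACK (5,4): turn L to N, flip to white, move to (4,4). |black|=8
Step 17: on BLACK (4,4): turn L to W, flip to white, move to (4,3). |black|=7
Step 18: on BLACK (4,3): turn L to S, flip to white, move to (5,3). |black|=6
Step 19: on WHITE (5,3): turn R to W, flip to black, move to (5,2). |black|=7

Answer: 7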